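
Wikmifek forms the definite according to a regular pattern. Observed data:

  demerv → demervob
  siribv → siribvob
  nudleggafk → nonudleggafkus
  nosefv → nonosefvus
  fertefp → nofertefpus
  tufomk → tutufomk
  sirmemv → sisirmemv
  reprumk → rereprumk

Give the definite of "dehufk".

nodehufkus

demerv and nosefv both end in -v yet inflect differently (demervob, nonosefvus), so the final letter is not what conditions the rule; the second-to-last letter is.
"dehufk" has second-to-last letter 'f'. The stems whose second-to-last letter is 'f' (nudleggafk → nonudleggafkus, nosefv → nonosefvus, fertefp → nofertefpus) add no- … -us around the stem.
So dehufk → nodehufkus.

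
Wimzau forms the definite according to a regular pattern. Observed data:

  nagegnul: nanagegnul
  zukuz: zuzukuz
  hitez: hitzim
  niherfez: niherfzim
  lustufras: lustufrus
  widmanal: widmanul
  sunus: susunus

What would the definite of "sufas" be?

sufus

zukuz and hitez both end in -z yet inflect differently (zuzukuz, hitzim), so the final letter is not what conditions the rule; the last vowel is.
"sufas" has last vowel 'a'. The stems whose last vowel is 'a' (lustufras → lustufrus, widmanal → widmanul) change the last vowel to 'u'.
The other patterns: stems whose last vowel is 'u' repeat the first consonant+vowel as a prefix; stems whose last vowel is 'e' delete the last vowel and add -im.
So sufas → sufus.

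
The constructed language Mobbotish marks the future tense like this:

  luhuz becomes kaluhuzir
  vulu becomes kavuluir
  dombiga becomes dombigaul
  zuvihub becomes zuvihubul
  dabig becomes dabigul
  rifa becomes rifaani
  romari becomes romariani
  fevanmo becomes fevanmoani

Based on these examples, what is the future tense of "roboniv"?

robonivani

dombiga and rifa both end in -a yet inflect differently (dombigaul, rifaani), so the final letter is not what conditions the rule; the first letter is.
"roboniv" begins with r-. The stems beginning with r- (rifa → rifaani, romari → romariani) add -ani.
The other patterns: stems beginning with l- or v- add ka- … -ir around the stem; stems beginning with d- or z- add -ul.
So roboniv → robonivani.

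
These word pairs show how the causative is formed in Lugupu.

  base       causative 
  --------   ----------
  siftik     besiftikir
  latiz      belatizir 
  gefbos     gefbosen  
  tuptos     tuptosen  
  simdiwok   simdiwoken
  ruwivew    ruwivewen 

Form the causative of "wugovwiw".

bewugovwiwir

siftik and simdiwok both end in -k yet inflect differently (besiftikir, simdiwoken), so the final letter is not what conditions the rule; the last vowel is.
"wugovwiw" has last vowel 'i'. The stems whose last vowel is 'i' (siftik → besiftikir, latiz → belatizir) add be- … -ir around the stem.
The other pattern: stems whose last vowel is 'e' or 'o' add -en.
So wugovwiw → bewugovwiwir.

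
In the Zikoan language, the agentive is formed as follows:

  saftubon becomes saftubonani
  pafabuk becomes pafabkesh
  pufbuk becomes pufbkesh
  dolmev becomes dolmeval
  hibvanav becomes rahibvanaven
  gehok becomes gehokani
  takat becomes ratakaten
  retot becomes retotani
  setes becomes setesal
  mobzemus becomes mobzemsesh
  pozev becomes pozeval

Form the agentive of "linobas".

"linobas" has last vowel 'a'. The stems whose last vowel is 'a' (hibvanav → rahibvanaven, takat → ratakaten) add ra- … -en around the stem.
The other patterns: stems whose last vowel is 'e' add -al; stems whose last vowel is 'o' add -ani; stems whose last vowel is 'u' delete the last vowel and add -esh.
So linobas → ralinobasen.

ralinobasen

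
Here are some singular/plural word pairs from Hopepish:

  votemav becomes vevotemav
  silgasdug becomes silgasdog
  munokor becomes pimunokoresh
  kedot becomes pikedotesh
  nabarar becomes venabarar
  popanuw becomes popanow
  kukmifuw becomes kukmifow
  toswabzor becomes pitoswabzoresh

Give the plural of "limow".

nabarar and munokor both end in -r yet inflect differently (venabarar, pimunokoresh), so the final letter is not what conditions the rule; the last vowel is.
"limow" has last vowel 'o'. The stems whose last vowel is 'o' (munokor → pimunokoresh, toswabzor → pitoswabzoresh, kedot → pikedotesh) add pi- … -esh around the stem.
The other patterns: stems whose last vowel is 'a' add the prefix ve-; stems whose last vowel is 'u' change the last vowel to 'o'.
So limow → pilimowesh.

pilimowesh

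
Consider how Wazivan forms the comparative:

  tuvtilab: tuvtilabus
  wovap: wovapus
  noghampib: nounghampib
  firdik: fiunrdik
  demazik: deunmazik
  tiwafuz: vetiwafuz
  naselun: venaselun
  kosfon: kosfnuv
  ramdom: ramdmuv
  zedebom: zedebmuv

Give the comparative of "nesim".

neunsim

tuvtilab and noghampib both end in -b yet inflect differently (tuvtilabus, nounghampib), so the final letter is not what conditions the rule; the last vowel is.
"nesim" has last vowel 'i'. The stems whose last vowel is 'i' (noghampib → nounghampib, firdik → fiunrdik, demazik → deunmazik) insert -un- after the first vowel.
So nesim → neunsim.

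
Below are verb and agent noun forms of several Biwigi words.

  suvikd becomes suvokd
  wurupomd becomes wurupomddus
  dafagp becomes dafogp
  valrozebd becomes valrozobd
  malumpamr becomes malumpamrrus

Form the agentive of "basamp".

basamppus

wurupomd and valrozebd both end in -d yet inflect differently (wurupomddus, valrozobd), so the final letter is not what conditions the rule; the second-to-last letter is.
"basamp" has second-to-last letter 'm'. The stems whose second-to-last letter is 'm' (wurupomd → wurupomddus, malumpamr → malumpamrrus) double the final consonant and add -us.
The other pattern: stems whose second-to-last letter is 'b', 'g' or 'k' change the last vowel to 'o'.
So basamp → basamppus.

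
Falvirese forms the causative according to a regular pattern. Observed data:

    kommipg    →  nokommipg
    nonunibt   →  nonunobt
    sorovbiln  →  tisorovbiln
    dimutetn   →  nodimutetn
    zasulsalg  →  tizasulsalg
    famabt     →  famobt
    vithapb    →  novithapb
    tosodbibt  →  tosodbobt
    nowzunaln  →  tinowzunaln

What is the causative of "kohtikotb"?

zasulsalg and kommipg both end in -g yet inflect differently (tizasulsalg, nokommipg), so the final letter is not what conditions the rule; the second-to-last letter is.
"kohtikotb" has second-to-last letter 't'. The one such stem in the data (dimutetn → nodimutetn) adds the prefix no-, so the same rule applies.
So kohtikotb → nokohtikotb.

nokohtikotb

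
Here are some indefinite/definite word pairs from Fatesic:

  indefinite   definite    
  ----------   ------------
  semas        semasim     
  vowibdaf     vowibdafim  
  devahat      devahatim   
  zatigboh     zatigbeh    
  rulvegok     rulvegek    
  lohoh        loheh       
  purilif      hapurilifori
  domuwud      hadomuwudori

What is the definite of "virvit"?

havirvitori

vowibdaf and purilif both end in -f yet inflect differently (vowibdafim, hapurilifori), so the final letter is not what conditions the rule; the last vowel is.
"virvit" has last vowel 'i'. The one such stem in the data (purilif → hapurilifori) adds ha- … -ori around the stem, so the same rule applies.
So virvit → havirvitori.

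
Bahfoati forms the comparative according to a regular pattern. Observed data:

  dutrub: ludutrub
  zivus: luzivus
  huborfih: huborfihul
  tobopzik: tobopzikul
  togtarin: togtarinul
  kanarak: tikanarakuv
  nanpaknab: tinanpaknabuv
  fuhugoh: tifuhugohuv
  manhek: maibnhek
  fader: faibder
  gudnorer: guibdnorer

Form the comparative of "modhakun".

lumodhakun

tobopzik and kanarak both end in -k yet inflect differently (tobopzikul, tikanarakuv), so the final letter is not what conditions the rule; the last vowel is.
"modhakun" has last vowel 'u'. The stems whose last vowel is 'u' (dutrub → ludutrub, zivus → luzivus) add the prefix lu-.
The other patterns: stems whose last vowel is 'i' add -ul; stems whose last vowel is 'a' or 'o' add ti- … -uv around the stem; stems whose last vowel is 'e' insert -ib- after the first vowel.
So modhakun → lumodhakun.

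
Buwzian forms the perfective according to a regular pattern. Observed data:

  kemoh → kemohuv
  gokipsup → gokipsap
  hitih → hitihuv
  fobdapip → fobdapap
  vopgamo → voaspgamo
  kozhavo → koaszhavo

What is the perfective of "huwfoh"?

"huwfoh" ends in -h. The stems ending in -h (kemoh → kemohuv, hitih → hitihuv) add -uv.
So huwfoh → huwfohuv.

huwfohuv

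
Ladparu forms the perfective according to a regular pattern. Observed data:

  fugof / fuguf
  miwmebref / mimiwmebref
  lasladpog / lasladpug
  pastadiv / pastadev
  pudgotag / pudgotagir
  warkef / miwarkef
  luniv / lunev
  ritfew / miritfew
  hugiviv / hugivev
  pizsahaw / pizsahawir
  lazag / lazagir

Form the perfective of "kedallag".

kedallagir

lasladpog and pudgotag both end in -g yet inflect differently (lasladpug, pudgotagir), so the final letter is not what conditions the rule; the last vowel is.
"kedallag" has last vowel 'a'. The stems whose last vowel is 'a' (pudgotag → pudgotagir, pizsahaw → pizsahawir, lazag → lazagir) add -ir.
The other patterns: stems whose last vowel is 'i' change the last vowel to 'e'; stems whose last vowel is 'o' change the last vowel to 'u'; stems whose last vowel is 'e' add the prefix mi-.
So kedallag → kedallagir.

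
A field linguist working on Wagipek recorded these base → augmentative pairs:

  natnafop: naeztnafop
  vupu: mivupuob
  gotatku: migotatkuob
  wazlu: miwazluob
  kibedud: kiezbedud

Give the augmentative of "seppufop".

"seppufop" ends in -p. The one such stem in the data (natnafop → naeztnafop) inserts -ez- after the first vowel (as does kibedud), so the same rule applies.
The other pattern: stems ending in -u add mi- … -ob around the stem.
So seppufop → seezppufop.

seezppufop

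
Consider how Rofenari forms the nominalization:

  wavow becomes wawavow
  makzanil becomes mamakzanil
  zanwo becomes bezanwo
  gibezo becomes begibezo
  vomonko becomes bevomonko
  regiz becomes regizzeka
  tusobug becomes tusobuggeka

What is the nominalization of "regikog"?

regikoggeka

"regikog" ends in -g. The one such stem in the data (tusobug → tusobuggeka) doubles the final consonant and adds -eka (as does regiz), so the same rule applies.
So regikog → regikoggeka.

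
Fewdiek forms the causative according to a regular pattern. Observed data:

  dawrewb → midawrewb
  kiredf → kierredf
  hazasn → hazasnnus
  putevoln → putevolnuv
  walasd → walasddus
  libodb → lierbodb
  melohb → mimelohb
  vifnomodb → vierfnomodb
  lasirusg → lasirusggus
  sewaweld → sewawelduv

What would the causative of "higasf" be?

higasffus

"higasf" has second-to-last letter 's'. The stems whose second-to-last letter is 's' (lasirusg → lasirusggus, hazasn → hazasnnus, walasd → walasddus) double the final consonant and add -us.
The other patterns: stems whose second-to-last letter is 'd' insert -er- after the first vowel; stems whose second-to-last letter is 'l' add -uv; stems whose second-to-last letter is 'h' or 'w' add the prefix mi-.
So higasf → higasffus.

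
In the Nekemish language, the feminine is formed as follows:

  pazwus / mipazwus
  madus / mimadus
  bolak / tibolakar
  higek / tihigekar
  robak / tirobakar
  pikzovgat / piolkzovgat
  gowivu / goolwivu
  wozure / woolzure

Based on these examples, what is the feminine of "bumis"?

mibumis

"bumis" ends in -s. The stems ending in -s (pazwus → mipazwus, madus → mimadus) add the prefix mi-.
The other patterns: stems ending in -k add ti- … -ar around the stem; stems ending in -e, -t or -u insert -ol- after the first vowel.
So bumis → mibumis.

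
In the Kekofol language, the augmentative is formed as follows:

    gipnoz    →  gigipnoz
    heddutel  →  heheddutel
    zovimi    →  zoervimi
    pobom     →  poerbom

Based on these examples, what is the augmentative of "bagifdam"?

baergifdam

pobom and gipnoz both have last vowel 'o' yet inflect differently (poerbom, gigipnoz), so the last vowel is not what conditions the rule; the final letter is.
"bagifdam" ends in -m. The one such stem in the data (pobom → poerbom) inserts -er- after the first vowel (as does zovimi), so the same rule applies.
The other pattern: stems ending in -l or -z repeat the first consonant+vowel as a prefix.
So bagifdam → baergifdam.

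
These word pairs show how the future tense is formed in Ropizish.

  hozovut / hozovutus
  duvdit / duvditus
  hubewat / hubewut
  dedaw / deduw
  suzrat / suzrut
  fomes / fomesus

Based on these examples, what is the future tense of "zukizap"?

zukizup

suzrat and duvdit both end in -t yet inflect differently (suzrut, duvditus), so the final letter is not what conditions the rule; the last vowel is.
"zukizap" has last vowel 'a'. The stems whose last vowel is 'a' (suzrat → suzrut, dedaw → deduw, hubewat → hubewut) change the last vowel to 'u'.
The other pattern: stems whose last vowel is 'e', 'i' or 'u' add -us.
So zukizap → zukizup.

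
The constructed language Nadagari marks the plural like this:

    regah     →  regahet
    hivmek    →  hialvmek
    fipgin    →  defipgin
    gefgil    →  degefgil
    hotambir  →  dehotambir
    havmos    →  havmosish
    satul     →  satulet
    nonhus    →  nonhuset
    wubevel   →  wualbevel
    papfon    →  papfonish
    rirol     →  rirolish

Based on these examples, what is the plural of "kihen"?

kialhen

"kihen" has last vowel 'e'. The stems whose last vowel is 'e' (hivmek → hialvmek, wubevel → wualbevel) insert -al- after the first vowel.
So kihen → kialhen.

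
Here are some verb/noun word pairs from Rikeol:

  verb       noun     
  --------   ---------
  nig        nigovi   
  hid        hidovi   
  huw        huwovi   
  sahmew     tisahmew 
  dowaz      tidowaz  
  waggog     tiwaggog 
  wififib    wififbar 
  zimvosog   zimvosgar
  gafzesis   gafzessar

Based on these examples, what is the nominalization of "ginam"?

huw and sahmew both end in -w yet inflect differently (huwovi, tisahmew), so the final letter is not what conditions the rule; the number of vowels is.
"ginam" has 2 vowels. The stems with 2 vowels (sahmew → tisahmew, dowaz → tidowaz, waggog → tiwaggog) add the prefix ti-.
So ginam → tiginam.

tiginam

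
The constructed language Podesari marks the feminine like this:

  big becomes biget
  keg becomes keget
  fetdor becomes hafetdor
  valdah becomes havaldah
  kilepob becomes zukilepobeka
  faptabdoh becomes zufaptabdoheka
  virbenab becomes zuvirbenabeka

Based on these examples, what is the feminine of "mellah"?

hamellah

valdah and faptabdoh both end in -h yet inflect differently (havaldah, zufaptabdoheka), so the final letter is not what conditions the rule; the number of vowels is.
"mellah" has 2 vowels. The stems with 2 vowels (fetdor → hafetdor, valdah → havaldah) add the prefix ha-.
The other patterns: stems with 1 vowel add -et; stems with 3 vowels add zu- … -eka around the stem.
So mellah → hamellah.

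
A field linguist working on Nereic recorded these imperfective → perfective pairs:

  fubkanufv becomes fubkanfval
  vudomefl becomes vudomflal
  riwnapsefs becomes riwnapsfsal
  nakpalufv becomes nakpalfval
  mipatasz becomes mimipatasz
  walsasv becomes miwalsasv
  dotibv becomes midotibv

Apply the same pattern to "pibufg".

pibfgal

fubkanufv and walsasv both end in -v yet inflect differently (fubkanfval, miwalsasv), so the final letter is not what conditions the rule; the second-to-last letter is.
"pibufg" has second-to-last letter 'f'. The stems whose second-to-last letter is 'f' (fubkanufv → fubkanfval, vudomefl → vudomflal, riwnapsefs → riwnapsfsal) delete the last vowel and add -al.
So pibufg → pibfgal.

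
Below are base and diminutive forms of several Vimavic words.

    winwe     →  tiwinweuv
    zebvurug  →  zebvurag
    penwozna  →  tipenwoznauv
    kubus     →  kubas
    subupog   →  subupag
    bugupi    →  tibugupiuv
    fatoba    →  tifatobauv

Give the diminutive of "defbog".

defbag

winwe and kubus both have 2 vowels yet inflect differently (tiwinweuv, kubas), so the number of vowels is not what conditions the rule; whether the stem ends in a vowel or a consonant is.
"defbog" ends in a consonant. The stems ending in a consonant (kubus → kubas, subupog → subupag, zebvurug → zebvurag) change the last vowel to 'a'.
The other pattern: stems ending in a vowel add ti- … -uv around the stem.
So defbog → defbag.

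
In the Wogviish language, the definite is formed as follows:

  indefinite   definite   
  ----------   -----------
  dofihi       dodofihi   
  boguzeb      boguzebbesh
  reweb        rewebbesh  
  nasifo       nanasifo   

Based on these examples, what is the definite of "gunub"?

gunubbesh

dofihi and boguzeb both have 3 vowels yet inflect differently (dodofihi, boguzebbesh), so the number of vowels is not what conditions the rule; whether the stem ends in a vowel or a consonant is.
"gunub" ends in a consonant. The stems ending in a consonant (reweb → rewebbesh, boguzeb → boguzebbesh) double the final consonant and add -esh.
The other pattern: stems ending in a vowel repeat the first consonant+vowel as a prefix.
So gunub → gunubbesh.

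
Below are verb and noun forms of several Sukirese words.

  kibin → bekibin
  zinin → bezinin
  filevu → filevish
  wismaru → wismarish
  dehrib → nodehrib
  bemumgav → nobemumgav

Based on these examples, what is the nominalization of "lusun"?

belusun

kibin and dehrib both have last vowel 'i' yet inflect differently (bekibin, nodehrib), so the last vowel is not what conditions the rule; the final letter is.
"lusun" ends in -n. The stems ending in -n (kibin → bekibin, zinin → bezinin) add the prefix be-.
So lusun → belusun.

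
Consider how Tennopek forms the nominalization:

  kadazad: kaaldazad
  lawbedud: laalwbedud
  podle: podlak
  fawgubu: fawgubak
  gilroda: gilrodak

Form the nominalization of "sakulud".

lawbedud and fawgubu both have last vowel 'u' yet inflect differently (laalwbedud, fawgubak), so the last vowel is not what conditions the rule; whether the stem ends in a vowel or a consonant is.
"sakulud" ends in a consonant. The stems ending in a consonant (kadazad → kaaldazad, lawbedud → laalwbedud) insert -al- after the first vowel.
So sakulud → saalkulud.

saalkulud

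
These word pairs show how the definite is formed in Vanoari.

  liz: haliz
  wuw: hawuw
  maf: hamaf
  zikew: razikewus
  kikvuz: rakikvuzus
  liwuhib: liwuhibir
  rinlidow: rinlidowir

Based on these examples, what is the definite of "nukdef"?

ranukdefus

"nukdef" has 2 vowels. The stems with 2 vowels (zikew → razikewus, kikvuz → rakikvuzus) add ra- … -us around the stem.
The other patterns: stems with 1 vowel add the prefix ha-; stems with 3 vowels add -ir.
So nukdef → ranukdefus.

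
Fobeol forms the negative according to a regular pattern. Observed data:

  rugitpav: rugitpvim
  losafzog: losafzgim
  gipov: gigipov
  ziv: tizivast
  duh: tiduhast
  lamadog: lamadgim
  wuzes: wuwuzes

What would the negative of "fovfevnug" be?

"fovfevnug" has 3 vowels. The stems with 3 vowels (losafzog → losafzgim, lamadog → lamadgim, rugitpav → rugitpvim) delete the last vowel and add -im.
The other patterns: stems with 1 vowel add ti- … -ast around the stem; stems with 2 vowels repeat the first consonant+vowel as a prefix.
So fovfevnug → fovfevngim.

fovfevngim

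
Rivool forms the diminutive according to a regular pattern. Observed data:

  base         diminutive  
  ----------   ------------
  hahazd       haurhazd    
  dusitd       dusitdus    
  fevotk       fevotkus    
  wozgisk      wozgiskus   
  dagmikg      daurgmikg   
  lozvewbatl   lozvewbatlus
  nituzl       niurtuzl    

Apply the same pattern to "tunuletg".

dusitd and hahazd both end in -d yet inflect differently (dusitdus, haurhazd), so the final letter is not what conditions the rule; the second-to-last letter is.
"tunuletg" has second-to-last letter 't'. The stems whose second-to-last letter is 't' (lozvewbatl → lozvewbatlus, fevotk → fevotkus, dusitd → dusitdus) add -us.
The other pattern: stems whose second-to-last letter is 'k' or 'z' insert -ur- after the first vowel.
So tunuletg → tunuletgus.

tunuletgus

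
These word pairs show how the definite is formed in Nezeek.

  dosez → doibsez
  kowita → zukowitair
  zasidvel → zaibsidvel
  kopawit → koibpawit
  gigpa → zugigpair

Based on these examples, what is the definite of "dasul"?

daibsul

"dasul" ends in a consonant. The stems ending in a consonant (dosez → doibsez, kopawit → koibpawit, zasidvel → zaibsidvel) insert -ib- after the first vowel.
The other pattern: stems ending in a vowel add zu- … -ir around the stem.
So dasul → daibsul.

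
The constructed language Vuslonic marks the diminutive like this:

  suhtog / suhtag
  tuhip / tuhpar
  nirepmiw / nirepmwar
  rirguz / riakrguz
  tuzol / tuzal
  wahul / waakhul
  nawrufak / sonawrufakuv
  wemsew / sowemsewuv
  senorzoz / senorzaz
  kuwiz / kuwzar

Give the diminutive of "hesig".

"hesig" has last vowel 'i'. The stems whose last vowel is 'i' (nirepmiw → nirepmwar, kuwiz → kuwzar, tuhip → tuhpar) delete the last vowel and add -ar.
The other patterns: stems whose last vowel is 'a' or 'e' add so- … -uv around the stem; stems whose last vowel is 'u' insert -ak- after the first vowel; stems whose last vowel is 'o' change the last vowel to 'a'.
So hesig → hesgar.

hesgar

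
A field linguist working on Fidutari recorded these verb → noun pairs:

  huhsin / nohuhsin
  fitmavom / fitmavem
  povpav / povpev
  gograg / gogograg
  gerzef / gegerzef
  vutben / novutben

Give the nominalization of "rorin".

vutben and gerzef both have last vowel 'e' yet inflect differently (novutben, gegerzef), so the last vowel is not what conditions the rule; the final letter is.
"rorin" ends in -n. The stems ending in -n (vutben → novutben, huhsin → nohuhsin) add the prefix no-.
The other patterns: stems ending in -m or -v change the last vowel to 'e'; stems ending in -f or -g repeat the first consonant+vowel as a prefix.
So rorin → nororin.

nororin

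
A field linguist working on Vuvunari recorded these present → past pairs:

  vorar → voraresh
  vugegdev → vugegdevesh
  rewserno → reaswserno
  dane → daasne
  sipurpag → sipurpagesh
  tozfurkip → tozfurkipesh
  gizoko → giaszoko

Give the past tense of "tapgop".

tapgopesh

"tapgop" ends in a consonant. The stems ending in a consonant (sipurpag → sipurpagesh, vorar → voraresh, tozfurkip → tozfurkipesh) add -esh.
So tapgop → tapgopesh.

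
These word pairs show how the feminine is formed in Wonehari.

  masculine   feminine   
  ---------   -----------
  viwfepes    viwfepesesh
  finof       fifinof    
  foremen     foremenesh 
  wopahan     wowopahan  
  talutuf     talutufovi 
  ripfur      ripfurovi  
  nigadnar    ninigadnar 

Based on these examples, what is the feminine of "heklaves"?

heklavesesh

ripfur and nigadnar both end in -r yet inflect differently (ripfurovi, ninigadnar), so the final letter is not what conditions the rule; the last vowel is.
"heklaves" has last vowel 'e'. The stems whose last vowel is 'e' (viwfepes → viwfepesesh, foremen → foremenesh) add -esh.
The other patterns: stems whose last vowel is 'u' add -ovi; stems whose last vowel is 'a' or 'o' repeat the first consonant+vowel as a prefix.
So heklaves → heklavesesh.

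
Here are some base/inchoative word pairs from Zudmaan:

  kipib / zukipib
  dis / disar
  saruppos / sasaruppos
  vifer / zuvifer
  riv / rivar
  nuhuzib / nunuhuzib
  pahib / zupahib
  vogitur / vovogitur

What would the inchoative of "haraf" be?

dis and saruppos both end in -s yet inflect differently (disar, sasaruppos), so the final letter is not what conditions the rule; the number of vowels is.
"haraf" has 2 vowels. The stems with 2 vowels (vifer → zuvifer, kipib → zukipib, pahib → zupahib) add the prefix zu-.
So haraf → zuharaf.

zuharaf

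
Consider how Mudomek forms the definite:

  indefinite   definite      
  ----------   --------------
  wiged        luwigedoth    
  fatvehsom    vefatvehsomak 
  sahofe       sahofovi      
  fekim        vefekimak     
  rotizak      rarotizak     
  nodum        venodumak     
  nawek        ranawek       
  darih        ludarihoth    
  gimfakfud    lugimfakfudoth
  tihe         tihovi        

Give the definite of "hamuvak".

rahamuvak

sahofe and nawek both have last vowel 'e' yet inflect differently (sahofovi, ranawek), so the last vowel is not what conditions the rule; the final letter is.
"hamuvak" ends in -k. The stems ending in -k (rotizak → rarotizak, nawek → ranawek) add the prefix ra-.
So hamuvak → rahamuvak.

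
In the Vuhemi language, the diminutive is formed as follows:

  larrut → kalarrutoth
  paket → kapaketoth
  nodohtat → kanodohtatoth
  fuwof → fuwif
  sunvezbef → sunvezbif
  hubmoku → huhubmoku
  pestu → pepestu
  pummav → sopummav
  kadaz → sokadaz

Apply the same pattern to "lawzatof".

"lawzatof" ends in -f. The stems ending in -f (fuwof → fuwif, sunvezbef → sunvezbif) change the last vowel to 'i'.
The other patterns: stems ending in -t add ka- … -oth around the stem; stems ending in -u repeat the first consonant+vowel as a prefix; stems ending in -v or -z add the prefix so-.
So lawzatof → lawzatif.

lawzatif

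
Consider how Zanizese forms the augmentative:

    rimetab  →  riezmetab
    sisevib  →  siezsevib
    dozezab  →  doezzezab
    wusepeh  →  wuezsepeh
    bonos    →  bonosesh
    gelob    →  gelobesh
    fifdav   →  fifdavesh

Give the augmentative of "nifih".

nifihesh

rimetab and gelob both end in -b yet inflect differently (riezmetab, gelobesh), so the final letter is not what conditions the rule; the number of vowels is.
"nifih" has 2 vowels. The stems with 2 vowels (bonos → bonosesh, gelob → gelobesh, fifdav → fifdavesh) add -esh.
The other pattern: stems with 3 vowels insert -ez- after the first vowel.
So nifih → nifihesh.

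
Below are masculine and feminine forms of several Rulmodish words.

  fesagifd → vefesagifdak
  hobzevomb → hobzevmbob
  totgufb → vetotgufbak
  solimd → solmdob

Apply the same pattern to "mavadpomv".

"mavadpomv" has second-to-last letter 'm'. The stems whose second-to-last letter is 'm' (solimd → solmdob, hobzevomb → hobzevmbob) delete the last vowel and add -ob.
So mavadpomv → mavadpmvob.

mavadpmvob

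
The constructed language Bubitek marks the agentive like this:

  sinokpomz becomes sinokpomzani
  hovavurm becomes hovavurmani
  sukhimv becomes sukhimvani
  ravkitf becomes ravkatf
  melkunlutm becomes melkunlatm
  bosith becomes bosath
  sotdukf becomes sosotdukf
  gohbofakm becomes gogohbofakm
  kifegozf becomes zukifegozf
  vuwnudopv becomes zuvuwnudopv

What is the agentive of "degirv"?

degirvani

hovavurm and melkunlutm both end in -m yet inflect differently (hovavurmani, melkunlatm), so the final letter is not what conditions the rule; the second-to-last letter is.
"degirv" has second-to-last letter 'r'. The one such stem in the data (hovavurm → hovavurmani) adds -ani, so the same rule applies.
So degirv → degirvani.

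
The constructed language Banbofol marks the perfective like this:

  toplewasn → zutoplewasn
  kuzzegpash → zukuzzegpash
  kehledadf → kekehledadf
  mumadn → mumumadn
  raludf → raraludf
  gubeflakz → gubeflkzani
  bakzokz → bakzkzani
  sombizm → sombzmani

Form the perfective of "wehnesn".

zuwehnesn

toplewasn and mumadn both end in -n yet inflect differently (zutoplewasn, mumumadn), so the final letter is not what conditions the rule; the second-to-last letter is.
"wehnesn" has second-to-last letter 's'. The stems whose second-to-last letter is 's' (toplewasn → zutoplewasn, kuzzegpash → zukuzzegpash) add the prefix zu-.
So wehnesn → zuwehnesn.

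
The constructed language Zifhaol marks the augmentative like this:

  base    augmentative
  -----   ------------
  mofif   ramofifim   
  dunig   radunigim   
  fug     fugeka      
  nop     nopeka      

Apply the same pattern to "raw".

raweka

"raw" has 1 vowel. The stems with 1 vowel (fug → fugeka, nop → nopeka) add -eka.
So raw → raweka.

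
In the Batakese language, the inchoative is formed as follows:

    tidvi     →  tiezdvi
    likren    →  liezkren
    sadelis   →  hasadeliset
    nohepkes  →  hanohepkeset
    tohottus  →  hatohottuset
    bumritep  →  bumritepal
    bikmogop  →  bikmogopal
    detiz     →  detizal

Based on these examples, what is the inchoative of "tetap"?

tetapal

tidvi and sadelis both have last vowel 'i' yet inflect differently (tiezdvi, hasadeliset), so the last vowel is not what conditions the rule; the final letter is.
"tetap" ends in -p. The stems ending in -p (bumritep → bumritepal, bikmogop → bikmogopal) add -al.
The other patterns: stems ending in -i or -n insert -ez- after the first vowel; stems ending in -s add ha- … -et around the stem.
So tetap → tetapal.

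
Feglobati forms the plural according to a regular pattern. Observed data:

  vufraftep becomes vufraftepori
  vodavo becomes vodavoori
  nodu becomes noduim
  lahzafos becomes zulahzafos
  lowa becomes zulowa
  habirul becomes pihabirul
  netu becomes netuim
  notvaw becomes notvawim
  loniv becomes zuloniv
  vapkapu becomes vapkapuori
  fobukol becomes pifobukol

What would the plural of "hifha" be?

"hifha" begins with h-. The one such stem in the data (habirul → pihabirul) adds the prefix pi-, so the same rule applies.
The other patterns: stems beginning with n- add -im; stems beginning with v- add -ori; stems beginning with l- add the prefix zu-.
So hifha → pihifha.

pihifha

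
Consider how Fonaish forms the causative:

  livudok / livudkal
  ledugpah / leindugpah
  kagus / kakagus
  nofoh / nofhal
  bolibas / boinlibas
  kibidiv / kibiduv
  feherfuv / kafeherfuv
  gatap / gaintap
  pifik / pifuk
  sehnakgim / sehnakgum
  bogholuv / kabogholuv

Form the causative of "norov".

"norov" has last vowel 'o'. The stems whose last vowel is 'o' (nofoh → nofhal, livudok → livudkal) delete the last vowel and add -al.
The other patterns: stems whose last vowel is 'u' add the prefix ka-; stems whose last vowel is 'a' insert -in- after the first vowel; stems whose last vowel is 'i' change the last vowel to 'u'.
So norov → norval.

norval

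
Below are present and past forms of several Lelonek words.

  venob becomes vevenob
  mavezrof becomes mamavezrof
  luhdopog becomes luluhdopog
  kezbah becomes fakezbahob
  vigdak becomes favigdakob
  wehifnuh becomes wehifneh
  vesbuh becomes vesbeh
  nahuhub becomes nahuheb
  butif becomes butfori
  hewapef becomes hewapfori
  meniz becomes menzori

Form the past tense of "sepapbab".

fasepapbabob

"sepapbab" has last vowel 'a'. The stems whose last vowel is 'a' (kezbah → fakezbahob, vigdak → favigdakob) add fa- … -ob around the stem.
The other patterns: stems whose last vowel is 'o' repeat the first consonant+vowel as a prefix; stems whose last vowel is 'u' change the last vowel to 'e'; stems whose last vowel is 'e' or 'i' delete the last vowel and add -ori.
So sepapbab → fasepapbabob.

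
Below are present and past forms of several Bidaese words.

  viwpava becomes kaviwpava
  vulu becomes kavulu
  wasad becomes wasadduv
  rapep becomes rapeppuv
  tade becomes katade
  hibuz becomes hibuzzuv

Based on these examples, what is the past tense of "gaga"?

kagaga

"gaga" ends in a vowel. The stems ending in a vowel (tade → katade, viwpava → kaviwpava, vulu → kavulu) add the prefix ka-.
So gaga → kagaga.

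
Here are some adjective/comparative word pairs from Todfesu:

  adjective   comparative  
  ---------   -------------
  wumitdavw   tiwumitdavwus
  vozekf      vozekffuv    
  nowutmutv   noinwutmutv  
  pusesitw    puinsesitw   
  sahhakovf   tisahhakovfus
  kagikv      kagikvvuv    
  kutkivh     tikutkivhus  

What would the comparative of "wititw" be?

wiintitw

sahhakovf and vozekf both end in -f yet inflect differently (tisahhakovfus, vozekffuv), so the final letter is not what conditions the rule; the second-to-last letter is.
"wititw" has second-to-last letter 't'. The stems whose second-to-last letter is 't' (nowutmutv → noinwutmutv, pusesitw → puinsesitw) insert -in- after the first vowel.
The other patterns: stems whose second-to-last letter is 'v' add ti- … -us around the stem; stems whose second-to-last letter is 'k' double the final consonant and add -uv.
So wititw → wiintitw.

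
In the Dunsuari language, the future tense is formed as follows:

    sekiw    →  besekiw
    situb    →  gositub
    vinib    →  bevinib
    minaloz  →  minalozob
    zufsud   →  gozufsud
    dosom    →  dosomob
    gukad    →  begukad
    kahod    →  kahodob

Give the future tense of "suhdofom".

kahod and zufsud both end in -d yet inflect differently (kahodob, gozufsud), so the final letter is not what conditions the rule; the last vowel is.
"suhdofom" has last vowel 'o'. The stems whose last vowel is 'o' (kahod → kahodob, minaloz → minalozob, dosom → dosomob) add -ob.
So suhdofom → suhdofomob.

suhdofomob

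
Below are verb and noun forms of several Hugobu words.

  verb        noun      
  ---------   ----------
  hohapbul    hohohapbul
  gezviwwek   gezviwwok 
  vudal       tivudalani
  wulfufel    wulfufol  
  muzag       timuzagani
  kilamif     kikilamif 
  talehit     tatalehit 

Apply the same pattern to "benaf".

tibenafani

wulfufel and hohapbul both end in -l yet inflect differently (wulfufol, hohohapbul), so the final letter is not what conditions the rule; the last vowel is.
"benaf" has last vowel 'a'. The stems whose last vowel is 'a' (vudal → tivudalani, muzag → timuzagani) add ti- … -ani around the stem.
The other patterns: stems whose last vowel is 'e' change the last vowel to 'o'; stems whose last vowel is 'i' or 'u' repeat the first consonant+vowel as a prefix.
So benaf → tibenafani.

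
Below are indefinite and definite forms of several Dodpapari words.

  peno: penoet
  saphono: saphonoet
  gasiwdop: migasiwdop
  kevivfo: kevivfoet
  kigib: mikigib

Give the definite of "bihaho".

"bihaho" ends in -o. The stems ending in -o (peno → penoet, kevivfo → kevivfoet, saphono → saphonoet) add -et.
So bihaho → bihahoet.

bihahoet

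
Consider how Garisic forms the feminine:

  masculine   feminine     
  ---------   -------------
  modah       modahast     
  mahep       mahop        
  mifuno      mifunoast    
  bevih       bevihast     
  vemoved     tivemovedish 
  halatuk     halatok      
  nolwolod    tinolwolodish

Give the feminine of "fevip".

fevop

"fevip" ends in -p. The one such stem in the data (mahep → mahop) changes the last vowel to 'o' (as does halatuk), so the same rule applies.
So fevip → fevop.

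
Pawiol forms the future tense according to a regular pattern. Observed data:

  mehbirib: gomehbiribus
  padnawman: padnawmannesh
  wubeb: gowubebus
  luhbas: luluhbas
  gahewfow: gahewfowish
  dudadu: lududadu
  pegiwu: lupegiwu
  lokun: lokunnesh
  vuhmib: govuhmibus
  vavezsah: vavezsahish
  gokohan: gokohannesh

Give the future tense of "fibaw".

"fibaw" ends in -w. The one such stem in the data (gahewfow → gahewfowish) adds -ish, so the same rule applies.
So fibaw → fibawish.

fibawish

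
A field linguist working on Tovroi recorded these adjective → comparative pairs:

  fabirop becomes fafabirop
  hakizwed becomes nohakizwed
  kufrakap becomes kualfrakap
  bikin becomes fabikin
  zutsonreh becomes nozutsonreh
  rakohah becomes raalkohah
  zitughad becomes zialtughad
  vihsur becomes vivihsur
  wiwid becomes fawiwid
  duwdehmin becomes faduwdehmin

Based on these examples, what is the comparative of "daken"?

"daken" has last vowel 'e'. The stems whose last vowel is 'e' (hakizwed → nohakizwed, zutsonreh → nozutsonreh) add the prefix no-.
The other patterns: stems whose last vowel is 'a' insert -al- after the first vowel; stems whose last vowel is 'i' add the prefix fa-; stems whose last vowel is 'o' or 'u' repeat the first consonant+vowel as a prefix.
So daken → nodaken.

nodaken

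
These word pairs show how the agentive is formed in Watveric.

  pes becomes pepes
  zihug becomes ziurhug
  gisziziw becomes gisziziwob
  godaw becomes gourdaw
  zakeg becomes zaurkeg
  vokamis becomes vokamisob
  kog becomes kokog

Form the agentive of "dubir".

kog and zakeg both end in -g yet inflect differently (kokog, zaurkeg), so the final letter is not what conditions the rule; the number of vowels is.
"dubir" has 2 vowels. The stems with 2 vowels (zakeg → zaurkeg, godaw → gourdaw, zihug → ziurhug) insert -ur- after the first vowel.
The other patterns: stems with 1 vowel repeat the first consonant+vowel as a prefix; stems with 3 vowels add -ob.
So dubir → duurbir.

duurbir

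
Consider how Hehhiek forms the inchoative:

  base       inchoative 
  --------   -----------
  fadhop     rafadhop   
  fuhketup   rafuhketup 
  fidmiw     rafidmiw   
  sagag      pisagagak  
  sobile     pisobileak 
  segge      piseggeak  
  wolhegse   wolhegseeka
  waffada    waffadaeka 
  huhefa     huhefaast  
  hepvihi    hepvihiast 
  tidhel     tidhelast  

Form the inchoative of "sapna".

sobile and wolhegse both end in -e yet inflect differently (pisobileak, wolhegseeka), so the final letter is not what conditions the rule; the first letter is.
"sapna" begins with s-. The stems beginning with s- (sagag → pisagagak, sobile → pisobileak, segge → piseggeak) add pi- … -ak around the stem.
So sapna → pisapnaak.

pisapnaak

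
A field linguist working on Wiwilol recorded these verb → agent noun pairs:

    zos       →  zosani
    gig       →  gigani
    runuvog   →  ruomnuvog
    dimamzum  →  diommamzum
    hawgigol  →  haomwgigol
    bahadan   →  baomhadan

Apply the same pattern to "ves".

"ves" has 1 vowel. The stems with 1 vowel (zos → zosani, gig → gigani) add -ani.
The other pattern: stems with 3 vowels insert -om- after the first vowel.
So ves → vesani.

vesani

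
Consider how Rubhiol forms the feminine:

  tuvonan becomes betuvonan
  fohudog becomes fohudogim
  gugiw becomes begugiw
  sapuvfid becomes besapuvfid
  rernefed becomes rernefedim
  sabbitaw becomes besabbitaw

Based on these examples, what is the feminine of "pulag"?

rernefed and sapuvfid both end in -d yet inflect differently (rernefedim, besapuvfid), so the final letter is not what conditions the rule; the last vowel is.
"pulag" has last vowel 'a'. The stems whose last vowel is 'a' (sabbitaw → besabbitaw, tuvonan → betuvonan) add the prefix be-.
The other pattern: stems whose last vowel is 'e' or 'o' add -im.
So pulag → bepulag.

bepulag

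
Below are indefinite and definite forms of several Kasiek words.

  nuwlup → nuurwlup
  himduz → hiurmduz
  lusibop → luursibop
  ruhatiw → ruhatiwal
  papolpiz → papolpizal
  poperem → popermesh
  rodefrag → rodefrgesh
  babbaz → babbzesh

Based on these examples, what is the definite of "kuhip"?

kuhipal

"kuhip" has last vowel 'i'. The stems whose last vowel is 'i' (ruhatiw → ruhatiwal, papolpiz → papolpizal) add -al.
The other patterns: stems whose last vowel is 'o' or 'u' insert -ur- after the first vowel; stems whose last vowel is 'a' or 'e' delete the last vowel and add -esh.
So kuhip → kuhipal.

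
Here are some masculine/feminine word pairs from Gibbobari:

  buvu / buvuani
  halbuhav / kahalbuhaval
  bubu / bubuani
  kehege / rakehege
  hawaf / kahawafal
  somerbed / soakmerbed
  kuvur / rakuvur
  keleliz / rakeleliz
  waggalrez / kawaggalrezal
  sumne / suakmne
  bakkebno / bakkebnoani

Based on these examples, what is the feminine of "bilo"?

biloani

sumne and kehege both end in -e yet inflect differently (suakmne, rakehege), so the final letter is not what conditions the rule; the first letter is.
"bilo" begins with b-. The stems beginning with b- (bubu → bubuani, buvu → buvuani, bakkebno → bakkebnoani) add -ani.
The other patterns: stems beginning with s- insert -ak- after the first vowel; stems beginning with k- add the prefix ra-; stems beginning with h- or w- add ka- … -al around the stem.
So bilo → biloani.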